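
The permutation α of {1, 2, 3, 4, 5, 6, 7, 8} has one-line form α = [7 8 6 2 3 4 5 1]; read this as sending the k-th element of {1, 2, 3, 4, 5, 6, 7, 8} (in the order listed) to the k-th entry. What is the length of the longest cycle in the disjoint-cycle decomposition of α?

8

Decomposing into disjoint cycles gives (1 7 5 3 6 4 2 8); the longest has length 8.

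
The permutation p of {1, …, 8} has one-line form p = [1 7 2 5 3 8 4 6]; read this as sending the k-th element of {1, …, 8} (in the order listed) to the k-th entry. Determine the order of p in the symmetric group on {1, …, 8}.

10

Decomposing into disjoint cycles gives cycle lengths 5, 2, 1.
The order is lcm(5, 2) = 10.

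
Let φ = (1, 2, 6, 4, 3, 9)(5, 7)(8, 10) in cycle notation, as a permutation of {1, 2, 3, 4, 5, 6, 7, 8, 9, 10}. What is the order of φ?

The disjoint cycles have lengths 6, 2, 2.
The order of φ is the least common multiple of its cycle lengths: lcm(6, 2, 2) = 6.

6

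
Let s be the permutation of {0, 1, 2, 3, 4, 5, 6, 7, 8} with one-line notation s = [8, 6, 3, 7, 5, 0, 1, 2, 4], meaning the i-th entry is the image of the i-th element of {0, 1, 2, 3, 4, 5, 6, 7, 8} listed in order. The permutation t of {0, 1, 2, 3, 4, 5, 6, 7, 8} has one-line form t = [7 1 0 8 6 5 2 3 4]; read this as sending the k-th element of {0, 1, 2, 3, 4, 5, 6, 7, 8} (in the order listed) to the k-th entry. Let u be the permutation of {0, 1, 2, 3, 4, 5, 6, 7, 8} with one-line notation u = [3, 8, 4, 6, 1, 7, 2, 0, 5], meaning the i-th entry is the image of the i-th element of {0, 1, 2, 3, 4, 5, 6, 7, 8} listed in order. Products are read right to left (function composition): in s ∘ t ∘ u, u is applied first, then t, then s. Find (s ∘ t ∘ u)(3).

Chase 3: u(3) = 6; t(6) = 2; s(2) = 3. Hence (s ∘ t ∘ u)(3) = 3.

3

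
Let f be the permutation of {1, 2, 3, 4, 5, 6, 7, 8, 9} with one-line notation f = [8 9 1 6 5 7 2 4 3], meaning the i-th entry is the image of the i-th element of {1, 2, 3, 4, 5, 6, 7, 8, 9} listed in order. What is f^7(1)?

3

Tracing 1 → 8 → … returns to 1 after 8 steps, so 1 lies in an 8-cycle (1, 8, 4, 6, 7, 2, 9, 3).
Stepping 7 places around the cycle: 1 → 8 → 4 → 6 → 7 → 2 → 9 → 3.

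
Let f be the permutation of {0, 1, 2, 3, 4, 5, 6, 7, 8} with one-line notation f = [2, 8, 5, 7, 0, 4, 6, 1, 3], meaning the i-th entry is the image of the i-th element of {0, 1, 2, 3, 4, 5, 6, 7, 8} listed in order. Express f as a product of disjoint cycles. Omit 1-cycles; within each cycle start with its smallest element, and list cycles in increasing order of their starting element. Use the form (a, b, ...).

(0, 2, 5, 4)(1, 8, 3, 7)

From 0: 0 → 2 → 5 → 4 → 0, closing the cycle (0, 2, 5, 4).
Continuing from each remaining unvisited element yields (0, 2, 5, 4)(1, 8, 3, 7).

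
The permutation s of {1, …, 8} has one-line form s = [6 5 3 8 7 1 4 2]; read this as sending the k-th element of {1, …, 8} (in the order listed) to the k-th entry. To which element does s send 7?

7 is element number 7 of the domain, and entry number 7 of the one-line form is 4, so s(7) = 4.

4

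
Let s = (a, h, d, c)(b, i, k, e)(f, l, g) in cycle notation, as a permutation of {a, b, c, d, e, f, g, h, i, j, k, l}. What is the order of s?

12

The disjoint cycles have lengths 4, 4, 3, 1.
The order of s is the least common multiple of its cycle lengths: lcm(4, 4, 3) = 12.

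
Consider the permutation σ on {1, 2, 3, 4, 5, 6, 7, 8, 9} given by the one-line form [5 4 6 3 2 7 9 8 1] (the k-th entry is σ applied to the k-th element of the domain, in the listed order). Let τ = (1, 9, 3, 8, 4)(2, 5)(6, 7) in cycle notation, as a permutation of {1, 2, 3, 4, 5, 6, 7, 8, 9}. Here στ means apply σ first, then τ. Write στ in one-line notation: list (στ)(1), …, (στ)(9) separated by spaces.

Chase each element through σ then τ: 1 → 5 → 2; 2 → 4 → 1; 3 → 6 → 7; 4 → 3 → 8; 5 → 2 → 5; 6 → 7 → 6; 7 → 9 → 3; 8 → 8 → 4; 9 → 1 → 9.
Collecting the images, στ = [2 1 7 8 5 6 3 4 9].

2 1 7 8 5 6 3 4 9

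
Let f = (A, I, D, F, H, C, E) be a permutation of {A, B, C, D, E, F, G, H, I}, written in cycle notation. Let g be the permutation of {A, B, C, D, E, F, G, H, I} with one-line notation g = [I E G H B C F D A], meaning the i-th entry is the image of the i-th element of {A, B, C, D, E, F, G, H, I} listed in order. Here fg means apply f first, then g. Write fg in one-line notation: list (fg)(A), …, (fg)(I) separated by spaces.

A E B C I D F G H

For each element, apply f then g: A → I → A; B → B → E; C → E → B; D → F → C; E → A → I; F → H → D; G → G → F; H → C → G; I → D → H.
So fg in one-line form is A E B C I D F G H.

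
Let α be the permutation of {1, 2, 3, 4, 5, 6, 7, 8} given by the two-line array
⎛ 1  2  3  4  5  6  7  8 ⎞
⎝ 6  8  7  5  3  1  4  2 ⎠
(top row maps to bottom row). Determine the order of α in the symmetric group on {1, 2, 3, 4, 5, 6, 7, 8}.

Writing α as disjoint cycles, the cycle lengths are 4, 2, 2.
The order is lcm(4, 2, 2) = 4.

4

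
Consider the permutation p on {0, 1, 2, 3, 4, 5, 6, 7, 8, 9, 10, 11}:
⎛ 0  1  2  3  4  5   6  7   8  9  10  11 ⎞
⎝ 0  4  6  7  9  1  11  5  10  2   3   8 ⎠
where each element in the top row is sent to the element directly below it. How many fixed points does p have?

The fixed points (elements with p(x) = x) are {0}, so there is 1.

1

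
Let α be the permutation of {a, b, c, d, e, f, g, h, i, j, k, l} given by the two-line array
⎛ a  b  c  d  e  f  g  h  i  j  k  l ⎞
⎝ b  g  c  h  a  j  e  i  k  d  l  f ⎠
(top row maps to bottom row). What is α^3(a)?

Tracing a → b → … returns to a after 4 steps, so a lies in a 4-cycle (a b g e).
Stepping 3 places around the cycle: a → b → g → e.

e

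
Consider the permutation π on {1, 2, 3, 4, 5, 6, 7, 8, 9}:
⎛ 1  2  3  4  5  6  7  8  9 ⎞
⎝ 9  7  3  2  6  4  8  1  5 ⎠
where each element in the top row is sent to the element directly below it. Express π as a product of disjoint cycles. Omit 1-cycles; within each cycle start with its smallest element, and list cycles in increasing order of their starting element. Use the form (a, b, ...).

(1, 9, 5, 6, 4, 2, 7, 8)

From 1: 1 → 9 → 5 → 6 → 4 → 2 → 7 → 8 → 1, closing the cycle (1, 9, 5, 6, 4, 2, 7, 8).
Repeating from the next unused element and collecting all non-trivial cycles gives (1, 9, 5, 6, 4, 2, 7, 8).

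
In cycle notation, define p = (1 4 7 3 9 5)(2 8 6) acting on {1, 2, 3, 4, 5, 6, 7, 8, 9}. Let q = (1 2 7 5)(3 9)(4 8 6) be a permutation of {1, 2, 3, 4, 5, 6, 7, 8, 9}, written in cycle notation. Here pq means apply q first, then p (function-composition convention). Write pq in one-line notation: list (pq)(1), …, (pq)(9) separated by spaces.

8 3 5 6 4 7 1 2 9

For each element, apply q then p: 1 → 2 → 8; 2 → 7 → 3; 3 → 9 → 5; 4 → 8 → 6; 5 → 1 → 4; 6 → 4 → 7; 7 → 5 → 1; 8 → 6 → 2; 9 → 3 → 9.
So pq in one-line form is 8 3 5 6 4 7 1 2 9.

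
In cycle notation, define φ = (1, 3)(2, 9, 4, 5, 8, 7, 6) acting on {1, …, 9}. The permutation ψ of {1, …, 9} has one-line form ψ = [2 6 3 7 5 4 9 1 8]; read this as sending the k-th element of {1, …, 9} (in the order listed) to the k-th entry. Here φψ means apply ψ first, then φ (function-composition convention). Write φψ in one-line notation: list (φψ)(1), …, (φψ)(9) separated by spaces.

(φψ)(x) = φ(ψ(x)). Computing each image: φ(ψ(1)) = φ(2) = 9, φ(ψ(2)) = φ(6) = 2, φ(ψ(3)) = φ(3) = 1, φ(ψ(4)) = φ(7) = 6, φ(ψ(5)) = φ(5) = 8, φ(ψ(6)) = φ(4) = 5, φ(ψ(7)) = φ(9) = 4, φ(ψ(8)) = φ(1) = 3, φ(ψ(9)) = φ(8) = 7.
Hence φψ = [9 2 1 6 8 5 4 3 7].

9 2 1 6 8 5 4 3 7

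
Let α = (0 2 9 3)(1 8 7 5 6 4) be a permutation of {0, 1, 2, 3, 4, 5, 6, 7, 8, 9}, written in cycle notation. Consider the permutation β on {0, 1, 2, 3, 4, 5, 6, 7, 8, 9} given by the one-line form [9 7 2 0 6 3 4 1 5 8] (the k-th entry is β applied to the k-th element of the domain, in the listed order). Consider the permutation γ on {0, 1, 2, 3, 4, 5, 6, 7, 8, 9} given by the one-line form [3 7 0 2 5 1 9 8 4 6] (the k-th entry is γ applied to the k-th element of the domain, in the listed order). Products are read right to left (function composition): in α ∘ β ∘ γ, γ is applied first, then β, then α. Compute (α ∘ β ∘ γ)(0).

Chase 0: γ(0) = 3; β(3) = 0; α(0) = 2. Hence (α ∘ β ∘ γ)(0) = 2.

2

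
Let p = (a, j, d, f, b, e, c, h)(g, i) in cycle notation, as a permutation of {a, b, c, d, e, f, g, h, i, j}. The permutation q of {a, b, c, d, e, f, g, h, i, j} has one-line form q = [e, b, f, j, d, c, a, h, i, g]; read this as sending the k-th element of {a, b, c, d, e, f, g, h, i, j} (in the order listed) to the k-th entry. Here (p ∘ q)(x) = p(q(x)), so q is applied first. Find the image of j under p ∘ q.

i

q(j) = g, then p(g) = i; composing gives (p ∘ q)(j) = i.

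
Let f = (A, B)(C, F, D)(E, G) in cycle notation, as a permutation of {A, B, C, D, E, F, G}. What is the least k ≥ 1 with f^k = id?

The disjoint cycles have lengths 3, 2, 2.
Since disjoint cycles commute, ord(f) = lcm(3, 2, 2) = 6.

6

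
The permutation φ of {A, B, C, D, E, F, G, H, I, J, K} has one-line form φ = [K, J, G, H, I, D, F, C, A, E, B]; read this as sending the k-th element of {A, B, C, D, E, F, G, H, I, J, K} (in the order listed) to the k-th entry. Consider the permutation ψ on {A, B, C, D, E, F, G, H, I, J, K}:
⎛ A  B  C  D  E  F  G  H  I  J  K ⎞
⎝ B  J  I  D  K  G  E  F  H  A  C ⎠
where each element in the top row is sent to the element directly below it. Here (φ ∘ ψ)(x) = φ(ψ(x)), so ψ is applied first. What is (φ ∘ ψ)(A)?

ψ(A) = B, then φ(B) = J; composing gives (φ ∘ ψ)(A) = J.

J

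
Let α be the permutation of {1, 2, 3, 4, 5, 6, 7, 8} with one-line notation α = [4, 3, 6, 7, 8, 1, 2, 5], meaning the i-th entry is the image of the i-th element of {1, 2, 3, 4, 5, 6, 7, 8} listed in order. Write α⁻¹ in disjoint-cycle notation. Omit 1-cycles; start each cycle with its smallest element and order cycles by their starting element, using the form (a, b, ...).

(1, 6, 3, 2, 7, 4)(5, 8)

The cycle decomposition of α is (1, 4, 7, 2, 3, 6)(5, 8).
Reversing each cycle (and rotating so the smallest element leads) gives α⁻¹ = (1, 6, 3, 2, 7, 4)(5, 8).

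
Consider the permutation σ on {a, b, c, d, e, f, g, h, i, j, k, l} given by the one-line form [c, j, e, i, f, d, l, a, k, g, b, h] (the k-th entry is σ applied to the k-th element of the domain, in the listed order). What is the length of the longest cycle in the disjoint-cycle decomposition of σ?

Decomposing into disjoint cycles gives (a, c, e, f, d, i, k, b, j, g, l, h); the longest has length 12.

12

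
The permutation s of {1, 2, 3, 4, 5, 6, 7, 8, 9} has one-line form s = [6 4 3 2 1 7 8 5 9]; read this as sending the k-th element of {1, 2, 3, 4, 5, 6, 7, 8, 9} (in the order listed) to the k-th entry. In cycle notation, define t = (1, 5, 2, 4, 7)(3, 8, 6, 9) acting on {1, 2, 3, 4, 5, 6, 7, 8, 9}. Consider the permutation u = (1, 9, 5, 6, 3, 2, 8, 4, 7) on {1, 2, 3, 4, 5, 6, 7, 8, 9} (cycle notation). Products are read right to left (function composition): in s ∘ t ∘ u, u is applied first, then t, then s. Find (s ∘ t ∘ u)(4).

6

(s ∘ t ∘ u)(4) = s(t(u(4))). u(4) = 7, then t(7) = 1, then s(1) = 6, so the result is 6.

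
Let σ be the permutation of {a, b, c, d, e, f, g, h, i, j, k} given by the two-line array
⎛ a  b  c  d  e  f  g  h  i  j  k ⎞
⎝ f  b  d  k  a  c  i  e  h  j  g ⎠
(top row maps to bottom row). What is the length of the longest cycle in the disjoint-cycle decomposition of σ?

Decomposing into disjoint cycles gives (a f c d k g i h e); the longest has length 9.

9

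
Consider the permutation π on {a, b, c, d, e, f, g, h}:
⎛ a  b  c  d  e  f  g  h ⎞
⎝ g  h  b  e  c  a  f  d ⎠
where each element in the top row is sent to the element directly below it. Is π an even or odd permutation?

In disjoint-cycle form the cycle lengths are 5, 3.
A cycle is odd iff its length is even; π has 0 even-length cycles, so sgn(π) = (−1)^0 and π is even.

even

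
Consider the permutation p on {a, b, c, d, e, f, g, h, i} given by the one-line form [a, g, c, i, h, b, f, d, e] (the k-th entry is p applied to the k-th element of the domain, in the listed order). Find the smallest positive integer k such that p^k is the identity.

12

Decomposing into disjoint cycles gives cycle lengths 4, 3, 1, 1.
Since disjoint cycles commute, ord(p) = lcm(4, 3) = 12.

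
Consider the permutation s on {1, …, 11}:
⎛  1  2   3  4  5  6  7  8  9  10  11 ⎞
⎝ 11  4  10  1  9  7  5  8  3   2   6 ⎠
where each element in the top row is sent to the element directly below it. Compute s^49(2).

10

Tracing 2 → 4 → … returns to 2 after 10 steps, so 2 lies in a 10-cycle (1 11 6 7 5 9 3 10 2 4).
On a 10-cycle, s^10 is the identity, so s^49 = s^9 there (49 ≡ 9 mod 10).
Stepping 9 places around the cycle: 2 → 4 → 1 → 11 → 6 → 7 → 5 → 9 → 3 → 10.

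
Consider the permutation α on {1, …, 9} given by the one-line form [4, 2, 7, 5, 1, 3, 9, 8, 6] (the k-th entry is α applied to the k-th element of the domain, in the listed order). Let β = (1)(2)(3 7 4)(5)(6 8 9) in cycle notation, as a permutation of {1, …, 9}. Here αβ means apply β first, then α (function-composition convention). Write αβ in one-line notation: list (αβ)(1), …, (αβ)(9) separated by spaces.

For each element, apply β then α: 1 → 1 → 4; 2 → 2 → 2; 3 → 7 → 9; 4 → 3 → 7; 5 → 5 → 1; 6 → 8 → 8; 7 → 4 → 5; 8 → 9 → 6; 9 → 6 → 3.
Collecting the images, αβ = [4 2 9 7 1 8 5 6 3].

4 2 9 7 1 8 5 6 3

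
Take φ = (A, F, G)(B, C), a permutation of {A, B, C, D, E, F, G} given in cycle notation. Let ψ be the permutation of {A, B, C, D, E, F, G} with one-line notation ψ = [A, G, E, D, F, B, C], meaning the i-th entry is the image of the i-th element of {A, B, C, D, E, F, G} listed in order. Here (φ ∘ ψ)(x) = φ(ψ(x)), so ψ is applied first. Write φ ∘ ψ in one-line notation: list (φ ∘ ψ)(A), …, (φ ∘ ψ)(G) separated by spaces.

(φ ∘ ψ)(x) = φ(ψ(x)). Computing each image: φ(ψ(A)) = φ(A) = F, φ(ψ(B)) = φ(G) = A, φ(ψ(C)) = φ(E) = E, φ(ψ(D)) = φ(D) = D, φ(ψ(E)) = φ(F) = G, φ(ψ(F)) = φ(B) = C, φ(ψ(G)) = φ(C) = B.
Hence φ ∘ ψ = [F A E D G C B].

F A E D G C B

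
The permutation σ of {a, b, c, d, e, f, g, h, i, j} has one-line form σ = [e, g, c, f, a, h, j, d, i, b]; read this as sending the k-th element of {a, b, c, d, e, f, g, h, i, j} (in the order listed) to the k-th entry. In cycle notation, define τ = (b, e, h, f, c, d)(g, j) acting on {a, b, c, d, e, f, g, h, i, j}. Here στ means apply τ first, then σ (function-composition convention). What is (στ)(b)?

(στ)(b) = σ(τ(b)). τ(b) = e, then σ(e) = a. So (στ)(b) = a.

a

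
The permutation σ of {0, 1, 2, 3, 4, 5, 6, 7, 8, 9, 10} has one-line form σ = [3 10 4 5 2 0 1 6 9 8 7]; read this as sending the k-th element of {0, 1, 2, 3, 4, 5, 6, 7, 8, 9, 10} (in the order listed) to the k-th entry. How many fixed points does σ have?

0

No element satisfies σ(x) = x, so there are 0 fixed points.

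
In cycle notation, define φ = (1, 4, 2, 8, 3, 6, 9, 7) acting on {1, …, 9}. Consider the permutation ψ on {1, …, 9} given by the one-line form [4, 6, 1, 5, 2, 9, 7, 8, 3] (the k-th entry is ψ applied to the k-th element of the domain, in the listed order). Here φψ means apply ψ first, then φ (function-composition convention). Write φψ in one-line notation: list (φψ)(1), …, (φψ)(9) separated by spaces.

2 9 4 5 8 7 1 3 6

(φψ)(x) = φ(ψ(x)). Computing each image: φ(ψ(1)) = φ(4) = 2, φ(ψ(2)) = φ(6) = 9, φ(ψ(3)) = φ(1) = 4, φ(ψ(4)) = φ(5) = 5, φ(ψ(5)) = φ(2) = 8, φ(ψ(6)) = φ(9) = 7, φ(ψ(7)) = φ(7) = 1, φ(ψ(8)) = φ(8) = 3, φ(ψ(9)) = φ(3) = 6.
Hence φψ = [2 9 4 5 8 7 1 3 6].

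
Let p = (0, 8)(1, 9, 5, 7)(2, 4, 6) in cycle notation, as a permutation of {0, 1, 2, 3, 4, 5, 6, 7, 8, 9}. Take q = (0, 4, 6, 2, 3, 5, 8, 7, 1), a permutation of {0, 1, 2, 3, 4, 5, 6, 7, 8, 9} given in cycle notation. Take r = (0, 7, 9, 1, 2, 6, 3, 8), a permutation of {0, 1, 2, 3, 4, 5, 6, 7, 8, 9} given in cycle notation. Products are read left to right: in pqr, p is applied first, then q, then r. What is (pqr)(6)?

8

Apply the permutations in order: p(6) = 2, then q(2) = 3, then r(3) = 8. So (pqr)(6) = 8.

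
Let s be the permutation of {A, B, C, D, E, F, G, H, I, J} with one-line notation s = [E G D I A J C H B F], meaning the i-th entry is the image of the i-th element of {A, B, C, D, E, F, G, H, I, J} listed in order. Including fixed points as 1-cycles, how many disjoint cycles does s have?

The cycle decomposition is (A, E)(B, G, C, D, I)(F, J)(H), which has 4 cycles (counting 1-cycles).

4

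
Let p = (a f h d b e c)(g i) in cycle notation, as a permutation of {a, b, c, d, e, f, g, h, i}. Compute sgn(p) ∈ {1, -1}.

-1

The cycle lengths are 7, 2.
A cycle is odd iff its length is even; p has 1 even-length cycle, so sgn(p) = (−1)^1 and p is odd.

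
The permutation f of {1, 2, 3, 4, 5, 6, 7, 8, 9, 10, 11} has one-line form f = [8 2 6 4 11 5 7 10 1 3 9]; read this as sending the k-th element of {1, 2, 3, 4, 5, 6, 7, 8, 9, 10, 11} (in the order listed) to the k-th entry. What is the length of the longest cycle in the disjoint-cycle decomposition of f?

8

Decomposing into disjoint cycles gives (1, 8, 10, 3, 6, 5, 11, 9); the longest has length 8.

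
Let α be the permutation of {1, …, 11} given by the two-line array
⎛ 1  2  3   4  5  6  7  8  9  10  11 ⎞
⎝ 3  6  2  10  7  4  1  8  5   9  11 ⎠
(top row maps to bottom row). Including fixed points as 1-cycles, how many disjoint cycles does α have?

The cycle decomposition is (1 3 2 6 4 10 9 5 7)(8)(11), which has 3 cycles (counting 1-cycles).

3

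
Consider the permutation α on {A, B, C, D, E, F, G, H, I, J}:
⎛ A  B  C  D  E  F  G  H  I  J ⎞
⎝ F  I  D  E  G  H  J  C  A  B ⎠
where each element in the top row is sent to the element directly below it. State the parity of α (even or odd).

odd

In disjoint-cycle form the cycle lengths are 10.
A cycle is odd iff its length is even; α has 1 even-length cycle, so sgn(α) = (−1)^1 and α is odd.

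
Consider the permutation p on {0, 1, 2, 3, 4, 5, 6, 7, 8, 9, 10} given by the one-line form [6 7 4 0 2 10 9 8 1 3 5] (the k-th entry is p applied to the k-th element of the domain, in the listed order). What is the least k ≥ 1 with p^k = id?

Decomposing into disjoint cycles gives cycle lengths 4, 3, 2, 2.
Since disjoint cycles commute, ord(p) = lcm(4, 3, 2, 2) = 12.

12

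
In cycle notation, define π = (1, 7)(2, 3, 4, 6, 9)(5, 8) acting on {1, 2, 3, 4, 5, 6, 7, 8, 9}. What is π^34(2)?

2 lies in the 5-cycle (2, 3, 4, 6, 9).
Powers repeat with period 5 on this cycle, and 34 mod 5 = 4, so π^34(2) = π^4(2).
Stepping 4 places around the cycle: 2 → 3 → 4 → 6 → 9.

9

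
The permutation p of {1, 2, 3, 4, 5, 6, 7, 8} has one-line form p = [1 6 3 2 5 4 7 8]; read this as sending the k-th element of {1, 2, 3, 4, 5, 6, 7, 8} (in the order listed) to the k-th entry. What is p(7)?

7 is element number 7 of the domain, and entry number 7 of the one-line form is 7, so p(7) = 7.

7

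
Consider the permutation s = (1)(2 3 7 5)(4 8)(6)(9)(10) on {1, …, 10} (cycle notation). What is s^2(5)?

5 lies in the 4-cycle (2 3 7 5).
Stepping 2 places around the cycle: 5 → 2 → 3.

3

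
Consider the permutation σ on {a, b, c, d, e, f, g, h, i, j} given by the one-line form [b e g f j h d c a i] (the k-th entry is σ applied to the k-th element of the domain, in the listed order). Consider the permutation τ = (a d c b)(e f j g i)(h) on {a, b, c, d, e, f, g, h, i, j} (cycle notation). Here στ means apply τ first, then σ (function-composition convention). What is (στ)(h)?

c

τ(h) = h, then σ(h) = c; composing gives (στ)(h) = c.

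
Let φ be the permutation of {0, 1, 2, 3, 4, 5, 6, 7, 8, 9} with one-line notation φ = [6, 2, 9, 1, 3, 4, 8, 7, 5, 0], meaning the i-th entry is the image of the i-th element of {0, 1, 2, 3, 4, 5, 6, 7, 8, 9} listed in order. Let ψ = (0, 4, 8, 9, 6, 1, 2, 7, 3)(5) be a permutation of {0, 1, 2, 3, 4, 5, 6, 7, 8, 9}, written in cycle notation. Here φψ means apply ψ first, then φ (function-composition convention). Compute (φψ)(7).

First apply ψ: ψ(7) = 3, then φ(3) = 1. Thus (φψ)(7) = 1.

1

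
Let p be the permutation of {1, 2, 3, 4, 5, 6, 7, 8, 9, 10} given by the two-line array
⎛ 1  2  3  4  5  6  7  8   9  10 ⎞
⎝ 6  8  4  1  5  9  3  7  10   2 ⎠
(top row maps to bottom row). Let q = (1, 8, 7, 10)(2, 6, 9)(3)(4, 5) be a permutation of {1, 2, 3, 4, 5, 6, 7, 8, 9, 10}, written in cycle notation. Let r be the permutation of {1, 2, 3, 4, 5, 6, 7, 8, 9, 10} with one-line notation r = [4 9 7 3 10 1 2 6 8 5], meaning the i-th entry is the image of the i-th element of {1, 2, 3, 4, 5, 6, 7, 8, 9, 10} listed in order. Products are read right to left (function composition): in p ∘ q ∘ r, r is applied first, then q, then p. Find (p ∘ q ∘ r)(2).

8

Apply the permutations in order: r(2) = 9, then q(9) = 2, then p(2) = 8. So (p ∘ q ∘ r)(2) = 8.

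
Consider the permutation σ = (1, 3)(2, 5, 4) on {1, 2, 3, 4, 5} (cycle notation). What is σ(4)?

4 appears in (2, 5, 4); the next entry (wrapping around) is 2.

2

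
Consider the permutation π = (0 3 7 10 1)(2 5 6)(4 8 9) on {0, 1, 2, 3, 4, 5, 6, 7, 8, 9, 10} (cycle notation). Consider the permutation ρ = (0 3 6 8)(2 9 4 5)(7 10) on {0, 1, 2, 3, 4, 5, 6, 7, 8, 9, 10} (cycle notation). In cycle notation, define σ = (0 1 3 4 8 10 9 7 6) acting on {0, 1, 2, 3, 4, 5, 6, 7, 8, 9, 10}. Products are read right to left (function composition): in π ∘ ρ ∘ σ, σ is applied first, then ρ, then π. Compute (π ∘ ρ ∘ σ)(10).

Chase 10: σ(10) = 9; ρ(9) = 4; π(4) = 8. Hence (π ∘ ρ ∘ σ)(10) = 8.

8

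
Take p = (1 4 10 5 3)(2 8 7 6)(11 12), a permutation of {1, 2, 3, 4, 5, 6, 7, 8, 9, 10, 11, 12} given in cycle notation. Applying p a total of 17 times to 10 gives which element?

3

10 lies in the 5-cycle (1 4 10 5 3).
Since the cycle has length 5, p^17 acts on it the same as p^2 (17 mod 5 = 2).
Stepping 2 places around the cycle: 10 → 5 → 3.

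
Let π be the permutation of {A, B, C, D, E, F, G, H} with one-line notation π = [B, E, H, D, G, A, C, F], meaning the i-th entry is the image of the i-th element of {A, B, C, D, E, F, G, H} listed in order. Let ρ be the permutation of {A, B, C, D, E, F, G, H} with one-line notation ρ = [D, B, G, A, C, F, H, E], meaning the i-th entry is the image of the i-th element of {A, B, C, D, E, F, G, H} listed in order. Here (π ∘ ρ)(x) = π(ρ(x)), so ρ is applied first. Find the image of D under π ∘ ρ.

First apply ρ: ρ(D) = A, then π(A) = B. Thus (π ∘ ρ)(D) = B.

B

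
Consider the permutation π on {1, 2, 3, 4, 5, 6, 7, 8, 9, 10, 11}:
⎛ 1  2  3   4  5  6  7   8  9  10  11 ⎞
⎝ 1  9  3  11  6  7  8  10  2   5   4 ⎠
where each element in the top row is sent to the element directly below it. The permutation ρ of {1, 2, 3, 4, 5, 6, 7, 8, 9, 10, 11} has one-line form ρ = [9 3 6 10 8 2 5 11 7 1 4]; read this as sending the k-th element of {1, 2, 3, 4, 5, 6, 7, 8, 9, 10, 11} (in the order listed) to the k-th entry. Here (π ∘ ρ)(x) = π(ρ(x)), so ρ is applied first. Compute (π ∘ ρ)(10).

1

(π ∘ ρ)(10) = π(ρ(10)). ρ(10) = 1, then π(1) = 1. So (π ∘ ρ)(10) = 1.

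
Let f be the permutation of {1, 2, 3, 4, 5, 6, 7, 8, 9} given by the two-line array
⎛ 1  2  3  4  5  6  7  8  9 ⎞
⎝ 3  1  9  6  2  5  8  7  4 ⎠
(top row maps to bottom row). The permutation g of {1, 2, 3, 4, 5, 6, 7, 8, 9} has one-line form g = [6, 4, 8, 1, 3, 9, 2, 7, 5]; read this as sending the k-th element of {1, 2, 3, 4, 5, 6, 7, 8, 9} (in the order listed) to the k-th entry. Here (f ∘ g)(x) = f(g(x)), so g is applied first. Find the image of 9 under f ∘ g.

2

g(9) = 5, then f(5) = 2; composing gives (f ∘ g)(9) = 2.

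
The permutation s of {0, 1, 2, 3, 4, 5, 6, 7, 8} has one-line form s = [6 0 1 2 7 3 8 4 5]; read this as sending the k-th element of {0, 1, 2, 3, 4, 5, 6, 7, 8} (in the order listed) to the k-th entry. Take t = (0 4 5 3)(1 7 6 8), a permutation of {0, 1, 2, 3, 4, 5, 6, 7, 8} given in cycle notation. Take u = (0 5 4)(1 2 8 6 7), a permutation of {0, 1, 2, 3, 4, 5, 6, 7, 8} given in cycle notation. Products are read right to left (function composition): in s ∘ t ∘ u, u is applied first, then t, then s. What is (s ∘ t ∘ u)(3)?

6

Chase 3: u(3) = 3; t(3) = 0; s(0) = 6. Hence (s ∘ t ∘ u)(3) = 6.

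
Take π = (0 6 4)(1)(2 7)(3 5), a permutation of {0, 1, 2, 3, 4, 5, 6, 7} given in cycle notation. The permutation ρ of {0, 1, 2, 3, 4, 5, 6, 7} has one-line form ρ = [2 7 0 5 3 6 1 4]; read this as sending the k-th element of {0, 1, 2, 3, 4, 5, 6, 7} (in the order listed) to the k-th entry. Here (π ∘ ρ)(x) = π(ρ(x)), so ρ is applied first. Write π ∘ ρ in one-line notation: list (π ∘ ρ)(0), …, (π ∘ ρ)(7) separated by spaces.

Chase each element through ρ then π: 0 → 2 → 7; 1 → 7 → 2; 2 → 0 → 6; 3 → 5 → 3; 4 → 3 → 5; 5 → 6 → 4; 6 → 1 → 1; 7 → 4 → 0.
So π ∘ ρ in one-line form is 7 2 6 3 5 4 1 0.

7 2 6 3 5 4 1 0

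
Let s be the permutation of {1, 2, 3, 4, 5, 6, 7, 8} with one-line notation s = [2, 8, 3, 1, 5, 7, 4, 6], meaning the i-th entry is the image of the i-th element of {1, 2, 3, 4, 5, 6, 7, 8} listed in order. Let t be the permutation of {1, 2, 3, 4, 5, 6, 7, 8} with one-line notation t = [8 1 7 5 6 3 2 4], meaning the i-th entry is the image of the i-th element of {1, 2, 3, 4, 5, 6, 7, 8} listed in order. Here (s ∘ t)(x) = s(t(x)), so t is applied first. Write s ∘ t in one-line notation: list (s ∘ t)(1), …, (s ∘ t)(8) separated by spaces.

Chase each element through t then s: 1 → 8 → 6; 2 → 1 → 2; 3 → 7 → 4; 4 → 5 → 5; 5 → 6 → 7; 6 → 3 → 3; 7 → 2 → 8; 8 → 4 → 1.
So s ∘ t in one-line form is 6 2 4 5 7 3 8 1.

6 2 4 5 7 3 8 1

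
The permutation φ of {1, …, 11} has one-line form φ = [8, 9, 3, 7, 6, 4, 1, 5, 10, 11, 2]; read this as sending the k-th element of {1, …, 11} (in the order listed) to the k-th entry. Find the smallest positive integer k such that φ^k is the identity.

12

Decomposing into disjoint cycles gives cycle lengths 6, 4, 1.
Since disjoint cycles commute, ord(φ) = lcm(6, 4) = 12.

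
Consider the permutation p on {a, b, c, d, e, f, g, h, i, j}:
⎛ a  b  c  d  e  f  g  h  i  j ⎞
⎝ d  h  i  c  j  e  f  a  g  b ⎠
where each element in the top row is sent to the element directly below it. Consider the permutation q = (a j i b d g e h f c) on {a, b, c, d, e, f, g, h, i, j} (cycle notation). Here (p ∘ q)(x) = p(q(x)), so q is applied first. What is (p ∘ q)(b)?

q(b) = d, then p(d) = c; composing gives (p ∘ q)(b) = c.

c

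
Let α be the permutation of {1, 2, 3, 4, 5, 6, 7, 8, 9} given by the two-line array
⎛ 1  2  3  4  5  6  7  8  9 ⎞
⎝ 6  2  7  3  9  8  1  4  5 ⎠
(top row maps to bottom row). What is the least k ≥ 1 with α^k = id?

Writing α as disjoint cycles, the cycle lengths are 6, 2, 1.
The order is lcm(6, 2) = 6.

6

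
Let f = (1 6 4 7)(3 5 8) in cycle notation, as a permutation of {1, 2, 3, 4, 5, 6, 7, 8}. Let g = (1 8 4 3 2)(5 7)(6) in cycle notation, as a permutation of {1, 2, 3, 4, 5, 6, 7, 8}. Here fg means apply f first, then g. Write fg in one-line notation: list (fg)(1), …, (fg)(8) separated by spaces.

6 1 7 5 4 3 8 2

Chase each element through f then g: 1 → 6 → 6; 2 → 2 → 1; 3 → 5 → 7; 4 → 7 → 5; 5 → 8 → 4; 6 → 4 → 3; 7 → 1 → 8; 8 → 3 → 2.
So fg in one-line form is 6 1 7 5 4 3 8 2.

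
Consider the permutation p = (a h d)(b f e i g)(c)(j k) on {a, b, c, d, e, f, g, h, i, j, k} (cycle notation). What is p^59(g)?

i

g lies in the 5-cycle (b f e i g).
Since the cycle has length 5, p^59 acts on it the same as p^4 (59 mod 5 = 4).
Stepping 4 places around the cycle: g → b → f → e → i.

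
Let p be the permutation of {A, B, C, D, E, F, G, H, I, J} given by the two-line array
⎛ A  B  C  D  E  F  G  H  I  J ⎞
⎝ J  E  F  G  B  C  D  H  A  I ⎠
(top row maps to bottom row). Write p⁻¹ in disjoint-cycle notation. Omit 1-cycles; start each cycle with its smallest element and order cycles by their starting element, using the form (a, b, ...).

The cycle decomposition of p is (A, J, I)(B, E)(C, F)(D, G).
Reversing each cycle (and rotating so the smallest element leads) gives p⁻¹ = (A, I, J)(B, E)(C, F)(D, G).

(A, I, J)(B, E)(C, F)(D, G)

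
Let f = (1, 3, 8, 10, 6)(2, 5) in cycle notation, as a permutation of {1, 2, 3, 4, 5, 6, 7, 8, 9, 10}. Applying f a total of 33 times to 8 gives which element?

8 lies in the 5-cycle (1, 3, 8, 10, 6).
Powers repeat with period 5 on this cycle, and 33 mod 5 = 3, so f^33(8) = f^3(8).
Advancing 3 steps from 8: 8 → 10 → 6 → 1.

1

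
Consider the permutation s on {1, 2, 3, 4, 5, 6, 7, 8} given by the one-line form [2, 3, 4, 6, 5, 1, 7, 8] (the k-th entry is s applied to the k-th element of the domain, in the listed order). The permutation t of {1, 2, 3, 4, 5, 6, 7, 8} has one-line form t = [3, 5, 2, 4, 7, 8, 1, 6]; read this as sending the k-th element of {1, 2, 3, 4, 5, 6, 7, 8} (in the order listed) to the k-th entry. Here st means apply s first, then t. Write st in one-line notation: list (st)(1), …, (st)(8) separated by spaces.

5 2 4 8 7 3 1 6

For each element, apply s then t: 1 → 2 → 5; 2 → 3 → 2; 3 → 4 → 4; 4 → 6 → 8; 5 → 5 → 7; 6 → 1 → 3; 7 → 7 → 1; 8 → 8 → 6.
Collecting the images, st = [5 2 4 8 7 3 1 6].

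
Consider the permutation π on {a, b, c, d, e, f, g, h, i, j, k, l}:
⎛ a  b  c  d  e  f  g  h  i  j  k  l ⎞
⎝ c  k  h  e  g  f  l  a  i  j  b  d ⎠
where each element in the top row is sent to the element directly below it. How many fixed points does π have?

The fixed points (elements with π(x) = x) are {f, i, j}, so there are 3.

3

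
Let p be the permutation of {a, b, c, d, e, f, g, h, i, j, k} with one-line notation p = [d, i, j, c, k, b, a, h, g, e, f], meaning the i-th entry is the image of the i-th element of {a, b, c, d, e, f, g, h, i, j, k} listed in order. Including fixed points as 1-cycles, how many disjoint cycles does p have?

2

The cycle decomposition is (a d c j e k f b i g)(h), which has 2 cycles (counting 1-cycles).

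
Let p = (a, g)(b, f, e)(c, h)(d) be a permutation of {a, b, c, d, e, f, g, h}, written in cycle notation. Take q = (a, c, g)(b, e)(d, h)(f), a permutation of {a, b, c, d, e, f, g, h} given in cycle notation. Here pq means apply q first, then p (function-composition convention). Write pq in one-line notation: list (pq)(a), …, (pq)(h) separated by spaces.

h b a c f e g d

(pq)(x) = p(q(x)). Computing each image: p(q(a)) = p(c) = h, p(q(b)) = p(e) = b, p(q(c)) = p(g) = a, p(q(d)) = p(h) = c, p(q(e)) = p(b) = f, p(q(f)) = p(f) = e, p(q(g)) = p(a) = g, p(q(h)) = p(d) = d.
Hence pq = [h b a c f e g d].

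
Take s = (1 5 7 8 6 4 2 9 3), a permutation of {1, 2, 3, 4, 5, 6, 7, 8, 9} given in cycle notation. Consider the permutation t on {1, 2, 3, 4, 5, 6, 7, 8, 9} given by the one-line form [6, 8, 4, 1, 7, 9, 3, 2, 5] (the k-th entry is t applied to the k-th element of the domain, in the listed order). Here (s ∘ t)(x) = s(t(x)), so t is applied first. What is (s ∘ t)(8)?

9

First apply t: t(8) = 2, then s(2) = 9. Thus (s ∘ t)(8) = 9.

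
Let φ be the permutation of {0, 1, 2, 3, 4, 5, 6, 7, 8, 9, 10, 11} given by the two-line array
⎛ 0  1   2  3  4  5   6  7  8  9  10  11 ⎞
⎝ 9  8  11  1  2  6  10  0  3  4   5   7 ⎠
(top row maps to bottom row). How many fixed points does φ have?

0

No element satisfies φ(x) = x, so there are 0 fixed points.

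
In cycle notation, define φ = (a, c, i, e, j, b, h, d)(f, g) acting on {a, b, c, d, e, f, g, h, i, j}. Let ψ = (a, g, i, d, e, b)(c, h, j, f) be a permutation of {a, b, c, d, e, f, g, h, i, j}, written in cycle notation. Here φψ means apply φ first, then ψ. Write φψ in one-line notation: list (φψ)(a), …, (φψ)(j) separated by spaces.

h j d g f i c e b a

(φψ)(x) = ψ(φ(x)). Computing each image: ψ(φ(a)) = ψ(c) = h, ψ(φ(b)) = ψ(h) = j, ψ(φ(c)) = ψ(i) = d, ψ(φ(d)) = ψ(a) = g, ψ(φ(e)) = ψ(j) = f, ψ(φ(f)) = ψ(g) = i, ψ(φ(g)) = ψ(f) = c, ψ(φ(h)) = ψ(d) = e, ψ(φ(i)) = ψ(e) = b, ψ(φ(j)) = ψ(b) = a.
Hence φψ = [h j d g f i c e b a].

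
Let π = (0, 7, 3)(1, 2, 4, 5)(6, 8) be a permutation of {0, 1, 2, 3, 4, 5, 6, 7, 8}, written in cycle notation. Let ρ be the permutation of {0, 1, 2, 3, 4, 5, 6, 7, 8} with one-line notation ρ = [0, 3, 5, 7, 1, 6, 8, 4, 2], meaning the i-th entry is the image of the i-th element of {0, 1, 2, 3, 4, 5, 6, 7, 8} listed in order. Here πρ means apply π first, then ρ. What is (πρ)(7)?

(πρ)(7) = ρ(π(7)). π(7) = 3, then ρ(3) = 7. So (πρ)(7) = 7.

7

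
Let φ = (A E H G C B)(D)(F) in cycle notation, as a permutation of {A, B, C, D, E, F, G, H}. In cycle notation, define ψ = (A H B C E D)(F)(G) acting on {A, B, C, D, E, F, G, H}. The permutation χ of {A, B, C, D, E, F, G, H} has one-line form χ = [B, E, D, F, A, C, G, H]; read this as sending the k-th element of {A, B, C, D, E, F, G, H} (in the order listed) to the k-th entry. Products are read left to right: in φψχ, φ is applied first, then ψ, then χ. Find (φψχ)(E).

(φψχ)(E) = χ(ψ(φ(E))). φ(E) = H, then ψ(H) = B, then χ(B) = E, so the result is E.

E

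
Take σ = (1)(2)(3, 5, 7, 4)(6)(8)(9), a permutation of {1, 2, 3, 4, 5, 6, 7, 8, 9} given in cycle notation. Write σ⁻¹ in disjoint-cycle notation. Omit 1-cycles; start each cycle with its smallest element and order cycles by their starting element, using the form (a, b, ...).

If σ sends a → b within a cycle, σ⁻¹ sends b → a; equivalently, reverse each cycle.
Reversing each cycle of σ and rotating so the smallest element leads gives (3, 4, 7, 5).

(3, 4, 7, 5)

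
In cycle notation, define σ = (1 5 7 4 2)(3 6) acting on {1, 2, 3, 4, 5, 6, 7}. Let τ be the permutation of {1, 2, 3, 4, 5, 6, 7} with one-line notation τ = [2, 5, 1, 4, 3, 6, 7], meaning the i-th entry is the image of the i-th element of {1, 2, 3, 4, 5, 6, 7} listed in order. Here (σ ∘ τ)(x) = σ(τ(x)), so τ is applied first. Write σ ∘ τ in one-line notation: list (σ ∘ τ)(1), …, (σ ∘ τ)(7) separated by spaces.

(σ ∘ τ)(x) = σ(τ(x)). Computing each image: σ(τ(1)) = σ(2) = 1, σ(τ(2)) = σ(5) = 7, σ(τ(3)) = σ(1) = 5, σ(τ(4)) = σ(4) = 2, σ(τ(5)) = σ(3) = 6, σ(τ(6)) = σ(6) = 3, σ(τ(7)) = σ(7) = 4.
Hence σ ∘ τ = [1 7 5 2 6 3 4].

1 7 5 2 6 3 4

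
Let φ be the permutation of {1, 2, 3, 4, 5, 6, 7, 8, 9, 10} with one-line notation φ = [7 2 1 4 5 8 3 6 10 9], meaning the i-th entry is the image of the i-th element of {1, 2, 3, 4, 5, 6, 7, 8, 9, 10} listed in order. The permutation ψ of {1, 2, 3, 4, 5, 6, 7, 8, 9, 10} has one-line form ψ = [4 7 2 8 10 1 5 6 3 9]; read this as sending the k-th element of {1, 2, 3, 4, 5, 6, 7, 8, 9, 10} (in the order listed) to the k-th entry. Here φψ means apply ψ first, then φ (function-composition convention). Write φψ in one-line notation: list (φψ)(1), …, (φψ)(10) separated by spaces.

For each element, apply ψ then φ: 1 → 4 → 4; 2 → 7 → 3; 3 → 2 → 2; 4 → 8 → 6; 5 → 10 → 9; 6 → 1 → 7; 7 → 5 → 5; 8 → 6 → 8; 9 → 3 → 1; 10 → 9 → 10.
So φψ in one-line form is 4 3 2 6 9 7 5 8 1 10.

4 3 2 6 9 7 5 8 1 10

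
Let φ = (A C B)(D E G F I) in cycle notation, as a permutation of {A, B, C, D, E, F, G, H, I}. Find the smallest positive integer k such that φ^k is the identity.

The disjoint cycles have lengths 5, 3, 1.
The order is lcm(5, 3) = 15.

15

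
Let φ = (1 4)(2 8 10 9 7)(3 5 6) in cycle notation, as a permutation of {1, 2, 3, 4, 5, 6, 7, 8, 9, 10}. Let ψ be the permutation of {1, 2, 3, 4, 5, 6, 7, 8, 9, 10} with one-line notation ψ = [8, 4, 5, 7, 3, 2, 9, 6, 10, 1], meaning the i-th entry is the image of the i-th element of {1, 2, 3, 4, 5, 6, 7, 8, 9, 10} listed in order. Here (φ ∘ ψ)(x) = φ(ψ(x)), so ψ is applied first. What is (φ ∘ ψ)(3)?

6

(φ ∘ ψ)(3) = φ(ψ(3)). ψ(3) = 5, then φ(5) = 6. So (φ ∘ ψ)(3) = 6.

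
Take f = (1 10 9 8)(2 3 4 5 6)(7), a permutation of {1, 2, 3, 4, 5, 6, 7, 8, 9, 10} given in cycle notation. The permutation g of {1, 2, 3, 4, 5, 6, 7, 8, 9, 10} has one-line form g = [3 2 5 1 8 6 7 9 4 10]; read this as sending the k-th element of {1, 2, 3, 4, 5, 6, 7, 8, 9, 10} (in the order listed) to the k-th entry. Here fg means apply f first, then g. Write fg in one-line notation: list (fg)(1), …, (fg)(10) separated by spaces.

Chase each element through f then g: 1 → 10 → 10; 2 → 3 → 5; 3 → 4 → 1; 4 → 5 → 8; 5 → 6 → 6; 6 → 2 → 2; 7 → 7 → 7; 8 → 1 → 3; 9 → 8 → 9; 10 → 9 → 4.
Collecting the images, fg = [10 5 1 8 6 2 7 3 9 4].

10 5 1 8 6 2 7 3 9 4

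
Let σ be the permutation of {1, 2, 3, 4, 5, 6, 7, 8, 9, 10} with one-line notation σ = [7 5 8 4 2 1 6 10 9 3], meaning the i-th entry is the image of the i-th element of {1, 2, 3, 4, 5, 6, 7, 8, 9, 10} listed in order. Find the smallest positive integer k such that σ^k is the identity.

Writing σ as disjoint cycles, the cycle lengths are 3, 3, 2, 1, 1.
Since disjoint cycles commute, ord(σ) = lcm(3, 3, 2) = 6.

6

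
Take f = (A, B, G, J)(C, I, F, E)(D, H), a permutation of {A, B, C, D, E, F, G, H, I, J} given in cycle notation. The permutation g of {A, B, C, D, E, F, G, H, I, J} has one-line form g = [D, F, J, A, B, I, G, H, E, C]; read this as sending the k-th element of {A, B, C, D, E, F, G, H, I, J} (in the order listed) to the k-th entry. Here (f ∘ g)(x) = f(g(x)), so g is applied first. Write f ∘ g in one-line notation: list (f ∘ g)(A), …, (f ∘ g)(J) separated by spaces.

(f ∘ g)(x) = f(g(x)). Computing each image: f(g(A)) = f(D) = H, f(g(B)) = f(F) = E, f(g(C)) = f(J) = A, f(g(D)) = f(A) = B, f(g(E)) = f(B) = G, f(g(F)) = f(I) = F, f(g(G)) = f(G) = J, f(g(H)) = f(H) = D, f(g(I)) = f(E) = C, f(g(J)) = f(C) = I.
Hence f ∘ g = [H E A B G F J D C I].

H E A B G F J D C I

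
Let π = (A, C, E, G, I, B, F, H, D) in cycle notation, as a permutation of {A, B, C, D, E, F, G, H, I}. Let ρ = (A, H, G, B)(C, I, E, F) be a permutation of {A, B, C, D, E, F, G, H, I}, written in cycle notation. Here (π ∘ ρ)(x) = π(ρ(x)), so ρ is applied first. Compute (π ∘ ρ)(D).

A

(π ∘ ρ)(D) = π(ρ(D)). ρ(D) = D, then π(D) = A. So (π ∘ ρ)(D) = A.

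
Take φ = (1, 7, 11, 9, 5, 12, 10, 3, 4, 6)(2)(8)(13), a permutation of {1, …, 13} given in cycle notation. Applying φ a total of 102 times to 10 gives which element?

10 lies in the 10-cycle (1, 7, 11, 9, 5, 12, 10, 3, 4, 6).
Powers repeat with period 10 on this cycle, and 102 mod 10 = 2, so φ^102(10) = φ^2(10).
Advancing 2 steps from 10: 10 → 3 → 4.

4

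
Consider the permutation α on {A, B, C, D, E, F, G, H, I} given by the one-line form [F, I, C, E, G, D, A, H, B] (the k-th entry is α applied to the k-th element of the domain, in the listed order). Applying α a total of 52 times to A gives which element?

Tracing A → F → … returns to A after 5 steps, so A lies in a 5-cycle (A F D E G).
On a 5-cycle, α^5 is the identity, so α^52 = α^2 there (52 ≡ 2 mod 5).
Stepping 2 places around the cycle: A → F → D.

D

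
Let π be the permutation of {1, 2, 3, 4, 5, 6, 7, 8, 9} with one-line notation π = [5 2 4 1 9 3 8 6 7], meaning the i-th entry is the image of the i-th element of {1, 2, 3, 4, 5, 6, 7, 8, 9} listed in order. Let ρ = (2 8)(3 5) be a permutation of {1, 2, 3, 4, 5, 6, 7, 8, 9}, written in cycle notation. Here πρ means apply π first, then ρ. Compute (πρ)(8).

First apply π: π(8) = 6, then ρ(6) = 6. Thus (πρ)(8) = 6.

6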